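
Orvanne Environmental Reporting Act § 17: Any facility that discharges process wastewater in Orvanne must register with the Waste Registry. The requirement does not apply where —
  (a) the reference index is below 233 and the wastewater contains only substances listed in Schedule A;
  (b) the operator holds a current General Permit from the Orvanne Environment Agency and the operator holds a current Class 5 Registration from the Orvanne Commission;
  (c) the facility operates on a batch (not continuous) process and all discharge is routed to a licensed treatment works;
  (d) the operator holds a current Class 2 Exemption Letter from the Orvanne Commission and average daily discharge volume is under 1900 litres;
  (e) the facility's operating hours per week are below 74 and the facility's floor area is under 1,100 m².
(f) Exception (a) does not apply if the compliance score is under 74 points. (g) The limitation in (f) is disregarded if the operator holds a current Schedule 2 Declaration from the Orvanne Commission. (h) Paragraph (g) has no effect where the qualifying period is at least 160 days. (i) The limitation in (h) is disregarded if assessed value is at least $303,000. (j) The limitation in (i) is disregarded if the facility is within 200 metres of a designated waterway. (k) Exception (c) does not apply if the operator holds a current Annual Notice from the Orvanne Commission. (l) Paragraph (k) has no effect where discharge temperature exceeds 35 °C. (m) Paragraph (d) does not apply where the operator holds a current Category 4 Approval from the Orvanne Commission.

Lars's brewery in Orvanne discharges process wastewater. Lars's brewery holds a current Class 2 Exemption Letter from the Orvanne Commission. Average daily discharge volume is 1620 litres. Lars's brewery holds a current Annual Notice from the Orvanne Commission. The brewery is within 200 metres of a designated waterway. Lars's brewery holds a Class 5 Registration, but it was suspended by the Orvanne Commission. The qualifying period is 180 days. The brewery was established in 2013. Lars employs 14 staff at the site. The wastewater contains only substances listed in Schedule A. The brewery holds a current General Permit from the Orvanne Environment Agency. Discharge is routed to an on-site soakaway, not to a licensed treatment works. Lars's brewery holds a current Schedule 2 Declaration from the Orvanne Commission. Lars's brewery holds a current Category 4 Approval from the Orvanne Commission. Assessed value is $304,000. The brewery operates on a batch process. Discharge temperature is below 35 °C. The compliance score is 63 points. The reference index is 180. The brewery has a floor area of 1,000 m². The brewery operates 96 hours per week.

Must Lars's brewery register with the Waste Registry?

Yes — Lars's brewery must register with the Waste Registry.

Exception (a)'s conditions are all satisfied: the reference index is 180, below the 233 limit; the wastewater is Schedule-A-only. But: (f) operates against (a): the compliance score is 63 points, under the 74 points limit. (g) is triggered (a current Schedule 2 Declaration is held), but is displaced by (h): (h) operates against (g): the qualifying period is 180 days, meeting the 160 days threshold. (i) would limit (h) — assessed value is $304,000, meeting the $303,000 threshold — but (j) sets (i) aside: (j) operates against (i): the brewery is within 200 m of a designated waterway. So (a) is unavailable.
Exception (b) requires that the operator holds a current Class 5 Registration from the Orvanne Commission; but there is no Class 5 Registration in force, so (b) is unavailable.
Exception (c) does not apply: discharge is not routed to a licensed treatment works.
Exception (d) is satisfied on its face — a current Class 2 Exemption Letter is held; average daily discharge volume is 1620 litres, under the 1900 litres limit. But: (m) applies — a current Category 4 Approval is held. So (d) is unavailable.
Exception (e) requires that the facility's operating hours per week are below 74; but the facility's operating hours per week are 96, not below 74, so (e) is unavailable.
No exception displaces § 17.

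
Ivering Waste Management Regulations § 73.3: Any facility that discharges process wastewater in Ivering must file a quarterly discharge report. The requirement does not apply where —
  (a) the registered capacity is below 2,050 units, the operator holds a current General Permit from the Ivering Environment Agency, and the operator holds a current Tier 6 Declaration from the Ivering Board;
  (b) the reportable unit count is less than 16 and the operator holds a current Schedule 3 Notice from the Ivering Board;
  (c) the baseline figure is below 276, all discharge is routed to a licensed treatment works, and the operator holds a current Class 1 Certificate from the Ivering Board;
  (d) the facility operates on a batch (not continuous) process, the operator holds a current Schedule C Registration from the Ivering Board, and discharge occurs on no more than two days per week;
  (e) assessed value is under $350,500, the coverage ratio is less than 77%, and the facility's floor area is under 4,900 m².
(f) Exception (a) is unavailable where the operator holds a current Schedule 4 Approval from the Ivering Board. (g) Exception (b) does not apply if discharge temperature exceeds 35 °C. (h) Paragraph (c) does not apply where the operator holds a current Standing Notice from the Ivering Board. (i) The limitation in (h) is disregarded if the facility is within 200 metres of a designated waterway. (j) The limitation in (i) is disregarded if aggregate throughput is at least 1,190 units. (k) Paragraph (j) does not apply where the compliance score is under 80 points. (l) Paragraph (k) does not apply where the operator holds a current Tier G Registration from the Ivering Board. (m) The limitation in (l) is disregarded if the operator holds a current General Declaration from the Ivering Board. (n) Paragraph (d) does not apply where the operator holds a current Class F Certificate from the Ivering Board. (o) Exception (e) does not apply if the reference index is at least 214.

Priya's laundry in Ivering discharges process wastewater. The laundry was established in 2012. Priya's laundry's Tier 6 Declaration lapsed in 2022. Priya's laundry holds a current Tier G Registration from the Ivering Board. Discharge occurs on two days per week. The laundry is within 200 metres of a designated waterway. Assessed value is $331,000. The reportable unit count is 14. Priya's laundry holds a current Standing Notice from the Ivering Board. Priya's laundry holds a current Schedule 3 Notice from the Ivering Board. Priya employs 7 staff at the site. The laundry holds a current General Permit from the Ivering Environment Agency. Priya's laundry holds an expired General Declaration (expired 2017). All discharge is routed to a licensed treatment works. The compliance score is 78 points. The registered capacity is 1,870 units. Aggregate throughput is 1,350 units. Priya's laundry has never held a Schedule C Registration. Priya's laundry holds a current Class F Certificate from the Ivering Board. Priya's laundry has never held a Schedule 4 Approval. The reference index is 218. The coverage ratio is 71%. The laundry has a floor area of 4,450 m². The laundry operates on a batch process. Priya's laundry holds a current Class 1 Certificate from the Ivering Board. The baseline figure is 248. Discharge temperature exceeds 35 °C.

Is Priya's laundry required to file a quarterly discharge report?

Yes — Priya's laundry must file a quarterly discharge report.

Exception (a) requires that the operator holds a current Tier 6 Declaration from the Ivering Board; but the Tier 6 Declaration is not current, so (a) is unavailable.
Exception (b)'s conditions are all satisfied: the reportable unit count is 14, less than the 16 limit; a current Schedule 3 Notice is held. Turning to paragraph (g): (g) is triggered — discharge temperature exceeds 35 °C. (b) is therefore removed.
Exception (c): the baseline figure is 248, below the 276 limit; discharge is routed to a licensed treatment works; a current Class 1 Certificate is held — every condition holds. But applying paragraphs (h)–(m): (h) operates — a current Standing Notice is held. (i) would limit (h) — the laundry is within 200 m of a designated waterway — but (j) sets (i) aside: (j) is triggered — aggregate throughput is 1,350 units, meeting the 1,190 units threshold. (k) would limit (j) — the compliance score is 78 points, under the 80 points limit — but (l) sets (k) aside: (l) operates — a current Tier G Registration is held. (m), which would lift (l), is not engaged — the General Declaration is not current. Exception (c) does not apply.
Exception (d) does not apply: there is no Schedule C Registration in force.
Exception (e)'s conditions are all satisfied: assessed value is $331,000, under the $350,500 limit; the coverage ratio is 71%, less than the 77% limit; the facility's floor area is 4,450 m², under the 4,900 m² limit. Turning to paragraph (o): (o) operates — the reference index is 218, meeting the 214 threshold. So (e) is unavailable.
None of the exceptions is available; § 73.3 applies in full.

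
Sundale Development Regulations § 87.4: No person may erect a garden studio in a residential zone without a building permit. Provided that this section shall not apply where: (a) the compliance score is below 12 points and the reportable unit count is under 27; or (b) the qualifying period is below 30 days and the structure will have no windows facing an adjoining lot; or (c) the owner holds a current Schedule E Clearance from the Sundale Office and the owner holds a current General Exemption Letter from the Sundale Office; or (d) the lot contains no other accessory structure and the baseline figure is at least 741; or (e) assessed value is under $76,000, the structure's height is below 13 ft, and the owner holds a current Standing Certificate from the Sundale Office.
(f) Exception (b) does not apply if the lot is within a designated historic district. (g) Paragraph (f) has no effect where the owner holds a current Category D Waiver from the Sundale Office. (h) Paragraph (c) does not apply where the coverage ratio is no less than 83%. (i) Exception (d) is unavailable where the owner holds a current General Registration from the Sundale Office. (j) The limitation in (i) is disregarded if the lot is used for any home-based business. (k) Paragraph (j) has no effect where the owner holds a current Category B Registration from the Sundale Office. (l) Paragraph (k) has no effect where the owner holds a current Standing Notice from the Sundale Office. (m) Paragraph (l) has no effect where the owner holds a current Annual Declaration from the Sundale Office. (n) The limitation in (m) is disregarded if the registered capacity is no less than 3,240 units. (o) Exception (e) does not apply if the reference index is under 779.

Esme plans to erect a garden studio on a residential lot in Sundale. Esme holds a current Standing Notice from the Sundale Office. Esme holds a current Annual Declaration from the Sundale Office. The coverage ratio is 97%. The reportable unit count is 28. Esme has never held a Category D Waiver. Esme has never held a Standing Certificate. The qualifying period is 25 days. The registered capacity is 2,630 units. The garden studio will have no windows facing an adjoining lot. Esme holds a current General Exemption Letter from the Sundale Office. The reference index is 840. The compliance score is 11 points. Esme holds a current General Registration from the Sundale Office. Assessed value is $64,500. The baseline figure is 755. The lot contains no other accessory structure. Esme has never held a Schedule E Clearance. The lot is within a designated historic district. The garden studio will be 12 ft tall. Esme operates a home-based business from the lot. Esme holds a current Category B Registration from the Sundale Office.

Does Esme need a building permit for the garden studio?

Yes — Esme must obtain a building permit.

Exception (a) requires that the reportable unit count is under 27; but the reportable unit count is 28, not under 27, so (a) is unavailable.
All of (b)'s requirements are met (the qualifying period is 25 days, below the 30 days limit; no windows face an adjoining lot). But: (f) operates against (b): the lot is in a historic district. (g) does not operate here (there is no Category D Waiver in force), so (f) stands. (b) is therefore removed.
Exception (c) fails — the Schedule E Clearance is not current.
All of (d)'s requirements are met (the lot has no other accessory structure; the baseline figure is 755, meeting the 741 threshold). Turning to paragraphs (i)–(n): (i) is engaged — a current General Registration is held. (j) would limit (i) — a home-based business operates on the lot — but (k) sets (j) aside: (k) is engaged — a current Category B Registration is held. (l) is engaged (a current Standing Notice is held), but is overridden by (m): (m) operates against (l): a current Annual Declaration is held. (n) does not operate here (the registered capacity is 2,630 units, short of 3,240 units), so (m) stands. (d) is therefore removed.
Exception (e) requires that the owner holds a current Standing Certificate from the Sundale Office; but there is no Standing Certificate in force, so (e) is unavailable.
Every exception is unavailable, so the rule governs.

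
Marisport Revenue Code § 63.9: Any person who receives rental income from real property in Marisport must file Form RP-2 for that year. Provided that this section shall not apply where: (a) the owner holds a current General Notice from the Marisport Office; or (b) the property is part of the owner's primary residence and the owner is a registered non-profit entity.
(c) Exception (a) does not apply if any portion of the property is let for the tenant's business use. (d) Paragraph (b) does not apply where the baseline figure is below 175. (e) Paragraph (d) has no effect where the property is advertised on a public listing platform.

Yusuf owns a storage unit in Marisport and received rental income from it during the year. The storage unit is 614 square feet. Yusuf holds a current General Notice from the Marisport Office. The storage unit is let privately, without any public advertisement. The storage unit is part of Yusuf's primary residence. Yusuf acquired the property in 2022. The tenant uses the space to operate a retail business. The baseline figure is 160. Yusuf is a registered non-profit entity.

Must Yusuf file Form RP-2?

Yes — Yusuf must file Form RP-2.

Exception (a)'s conditions are all satisfied: a current General Notice is held. However, paragraph (c) must be considered: (c) is engaged — the space is let for business use. Exception (a) does not apply.
Exception (b)'s conditions are all satisfied: the storage unit is part of the primary residence; Yusuf is a registered non-profit. But applying paragraphs (d)–(e): (d) operates against (b): the baseline figure is 160, below the 175 limit. (e) does not operate here (the property is let privately without advertisement), so (d) stands. So (b) is unavailable.
No exception applies. The general rule governs.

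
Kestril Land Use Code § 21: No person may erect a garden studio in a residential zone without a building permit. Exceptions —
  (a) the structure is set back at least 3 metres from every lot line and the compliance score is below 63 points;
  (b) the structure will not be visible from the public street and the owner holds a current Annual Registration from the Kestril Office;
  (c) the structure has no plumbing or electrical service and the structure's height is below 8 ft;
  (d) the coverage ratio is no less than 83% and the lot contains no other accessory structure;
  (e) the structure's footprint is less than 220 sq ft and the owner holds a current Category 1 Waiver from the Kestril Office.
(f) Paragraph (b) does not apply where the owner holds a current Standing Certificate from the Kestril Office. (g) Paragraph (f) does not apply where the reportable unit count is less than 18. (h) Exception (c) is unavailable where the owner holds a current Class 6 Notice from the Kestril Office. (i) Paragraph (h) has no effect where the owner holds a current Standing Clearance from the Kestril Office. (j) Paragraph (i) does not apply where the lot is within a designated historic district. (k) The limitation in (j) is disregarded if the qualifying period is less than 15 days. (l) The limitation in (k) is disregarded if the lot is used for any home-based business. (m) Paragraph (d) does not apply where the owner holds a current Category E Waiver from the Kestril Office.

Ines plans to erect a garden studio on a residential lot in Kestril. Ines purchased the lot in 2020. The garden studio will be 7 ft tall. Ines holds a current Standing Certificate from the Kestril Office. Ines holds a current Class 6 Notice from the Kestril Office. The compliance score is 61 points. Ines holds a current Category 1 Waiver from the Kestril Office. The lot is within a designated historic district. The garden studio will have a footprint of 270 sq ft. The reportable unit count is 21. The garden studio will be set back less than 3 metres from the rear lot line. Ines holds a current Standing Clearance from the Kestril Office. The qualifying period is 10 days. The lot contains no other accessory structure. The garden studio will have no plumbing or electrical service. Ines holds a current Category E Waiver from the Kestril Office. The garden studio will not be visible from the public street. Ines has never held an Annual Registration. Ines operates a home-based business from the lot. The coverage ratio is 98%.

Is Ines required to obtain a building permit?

Yes — Ines must obtain a building permit.

Exception (a) fails — the rear setback is under 3 m.
Exception (b) fails — there is no Annual Registration in force.
Exception (c)'s conditions are all satisfied: there is no plumbing or electrical service; the structure's height is 7 ft, below the 8 ft limit. Turning to paragraphs (h)–(l): (h) operates against (c): a current Class 6 Notice is held. (i) applies (a current Standing Clearance is held), but is displaced by (j): (j) operates against (i): the lot is in a historic district. (k) would limit (j) — the qualifying period is 10 days, less than the 15 days limit — but (l) sets (k) aside: (l) operates — a home-based business operates on the lot. (c) is therefore removed.
Exception (d): the coverage ratio is 98%, meeting the 83% threshold; the lot has no other accessory structure — every condition holds. But: (m) is engaged — a current Category E Waiver is held. (d) is therefore removed.
Exception (e) requires that the structure's footprint is less than 220 sq ft; but the structure's footprint is 270 sq ft, not less than 220 sq ft, so (e) is unavailable.
No exception applies. The general rule governs.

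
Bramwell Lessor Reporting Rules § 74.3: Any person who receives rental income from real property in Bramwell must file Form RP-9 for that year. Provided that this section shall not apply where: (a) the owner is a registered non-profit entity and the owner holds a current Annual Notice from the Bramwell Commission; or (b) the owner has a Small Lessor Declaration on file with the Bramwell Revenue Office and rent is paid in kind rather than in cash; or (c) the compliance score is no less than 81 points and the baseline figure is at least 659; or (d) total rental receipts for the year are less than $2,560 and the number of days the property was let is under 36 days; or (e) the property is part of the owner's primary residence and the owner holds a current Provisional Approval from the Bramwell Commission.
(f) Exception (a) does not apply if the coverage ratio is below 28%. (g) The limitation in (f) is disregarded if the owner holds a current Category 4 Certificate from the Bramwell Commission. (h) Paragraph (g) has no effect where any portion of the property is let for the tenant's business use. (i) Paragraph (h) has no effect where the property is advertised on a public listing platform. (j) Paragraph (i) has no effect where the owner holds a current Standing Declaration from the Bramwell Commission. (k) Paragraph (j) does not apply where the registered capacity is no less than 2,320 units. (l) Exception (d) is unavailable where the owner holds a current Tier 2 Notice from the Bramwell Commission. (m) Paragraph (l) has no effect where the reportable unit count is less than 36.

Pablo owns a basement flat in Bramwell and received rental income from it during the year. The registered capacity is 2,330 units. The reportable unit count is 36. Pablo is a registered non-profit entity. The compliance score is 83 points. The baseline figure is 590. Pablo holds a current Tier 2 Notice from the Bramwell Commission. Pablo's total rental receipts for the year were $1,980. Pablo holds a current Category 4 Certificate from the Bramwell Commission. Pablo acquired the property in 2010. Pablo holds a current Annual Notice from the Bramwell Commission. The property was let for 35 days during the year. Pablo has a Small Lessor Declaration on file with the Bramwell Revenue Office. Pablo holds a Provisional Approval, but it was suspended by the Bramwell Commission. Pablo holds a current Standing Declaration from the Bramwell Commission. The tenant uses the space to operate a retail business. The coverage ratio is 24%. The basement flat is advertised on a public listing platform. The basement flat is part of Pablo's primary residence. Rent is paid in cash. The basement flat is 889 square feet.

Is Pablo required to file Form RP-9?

Exception (a) is satisfied on its face — Pablo is a registered non-profit; a current Annual Notice is held. As to paragraphs (f)–(k): (f) is engaged (the coverage ratio is 24%, below the 28% limit), but is set aside by (g): (g) is engaged — a current Category 4 Certificate is held. (h) applies (the space is let for business use), but yields to (i): (i) operates against (h): the property is publicly advertised. (j) is engaged (a current Standing Declaration is held), but is set aside by (k): (k) applies — the registered capacity is 2,330 units, meeting the 2,320 units threshold. (a) remains available.
Exception (b) does not apply: rent is paid in cash.
Exception (c) fails — the baseline figure is 590, short of 659.
All of (d)'s requirements are met (total rental receipts for the year are $1,980, less than the $2,560 limit; the number of days the property was let is 35 days, under the 36 days limit). But: (l) is engaged — a current Tier 2 Notice is held. (m) does not operate here (the reportable unit count is 36, not less than 36), so (l) stands. So (d) is unavailable.
Exception (e) fails — there is no Provisional Approval in force.

No — exception (a) applies; Pablo is not required to file Form RP-9.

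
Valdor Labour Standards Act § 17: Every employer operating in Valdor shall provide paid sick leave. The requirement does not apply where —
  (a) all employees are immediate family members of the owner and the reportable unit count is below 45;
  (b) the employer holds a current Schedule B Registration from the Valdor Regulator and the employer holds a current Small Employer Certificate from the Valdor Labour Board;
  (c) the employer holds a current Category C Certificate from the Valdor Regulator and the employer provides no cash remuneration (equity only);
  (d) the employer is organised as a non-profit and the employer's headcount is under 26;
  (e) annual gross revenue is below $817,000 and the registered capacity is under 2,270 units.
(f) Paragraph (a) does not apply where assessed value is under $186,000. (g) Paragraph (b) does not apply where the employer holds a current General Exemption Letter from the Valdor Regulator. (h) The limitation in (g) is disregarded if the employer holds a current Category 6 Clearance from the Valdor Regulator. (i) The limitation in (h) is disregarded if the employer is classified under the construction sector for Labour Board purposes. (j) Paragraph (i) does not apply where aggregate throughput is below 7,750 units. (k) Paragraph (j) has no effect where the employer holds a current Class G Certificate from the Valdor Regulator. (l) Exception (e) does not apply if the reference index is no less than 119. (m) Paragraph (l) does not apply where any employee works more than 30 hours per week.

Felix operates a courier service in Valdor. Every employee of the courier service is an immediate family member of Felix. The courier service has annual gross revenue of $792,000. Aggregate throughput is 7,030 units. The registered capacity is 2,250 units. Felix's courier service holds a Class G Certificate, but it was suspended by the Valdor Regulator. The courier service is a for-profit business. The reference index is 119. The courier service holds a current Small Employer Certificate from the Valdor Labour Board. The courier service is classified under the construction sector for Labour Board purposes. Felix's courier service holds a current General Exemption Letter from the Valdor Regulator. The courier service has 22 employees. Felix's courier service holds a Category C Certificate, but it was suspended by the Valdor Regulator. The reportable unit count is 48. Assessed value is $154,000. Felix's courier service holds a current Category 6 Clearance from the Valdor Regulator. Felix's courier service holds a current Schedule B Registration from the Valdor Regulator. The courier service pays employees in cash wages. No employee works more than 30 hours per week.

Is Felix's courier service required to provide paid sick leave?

Exception (a) fails — the reportable unit count is 48, not below 45.
Exception (b) is satisfied on its face — a current Schedule B Registration is held; a current Small Employer Certificate is held. Considering the limiting provisions: (g) would limit (b) — a current General Exemption Letter is held — but (h) sets (g) aside: (h) is engaged — a current Category 6 Clearance is held. (i) would limit (h) — the courier service is classified under the construction sector — but (j) sets (i) aside: (j) operates against (i): aggregate throughput is 7,030 units, below the 7,750 units limit. (k) is not triggered (no current Class G Certificate is held), so (j) stands. So (b) applies.
Exception (c) requires that the employer holds a current Category C Certificate from the Valdor Regulator; but no current Category C Certificate is held, so (c) is unavailable.
Exception (d) requires that the employer is organised as a non-profit; but the employer is for-profit, so (d) is unavailable.
Exception (e) is satisfied on its face — annual gross revenue is $792,000, below the $817,000 limit; the registered capacity is 2,250 units, under the 2,270 units limit. However, paragraphs (l)–(m) must be considered: (l) is engaged — the reference index is 119, meeting the 119 threshold. (m), which would lift (l), is not triggered — no employee exceeds 30 hours/week. Exception (e) does not apply.

No — exception (b) applies; Felix's courier service is not required to provide paid sick leave.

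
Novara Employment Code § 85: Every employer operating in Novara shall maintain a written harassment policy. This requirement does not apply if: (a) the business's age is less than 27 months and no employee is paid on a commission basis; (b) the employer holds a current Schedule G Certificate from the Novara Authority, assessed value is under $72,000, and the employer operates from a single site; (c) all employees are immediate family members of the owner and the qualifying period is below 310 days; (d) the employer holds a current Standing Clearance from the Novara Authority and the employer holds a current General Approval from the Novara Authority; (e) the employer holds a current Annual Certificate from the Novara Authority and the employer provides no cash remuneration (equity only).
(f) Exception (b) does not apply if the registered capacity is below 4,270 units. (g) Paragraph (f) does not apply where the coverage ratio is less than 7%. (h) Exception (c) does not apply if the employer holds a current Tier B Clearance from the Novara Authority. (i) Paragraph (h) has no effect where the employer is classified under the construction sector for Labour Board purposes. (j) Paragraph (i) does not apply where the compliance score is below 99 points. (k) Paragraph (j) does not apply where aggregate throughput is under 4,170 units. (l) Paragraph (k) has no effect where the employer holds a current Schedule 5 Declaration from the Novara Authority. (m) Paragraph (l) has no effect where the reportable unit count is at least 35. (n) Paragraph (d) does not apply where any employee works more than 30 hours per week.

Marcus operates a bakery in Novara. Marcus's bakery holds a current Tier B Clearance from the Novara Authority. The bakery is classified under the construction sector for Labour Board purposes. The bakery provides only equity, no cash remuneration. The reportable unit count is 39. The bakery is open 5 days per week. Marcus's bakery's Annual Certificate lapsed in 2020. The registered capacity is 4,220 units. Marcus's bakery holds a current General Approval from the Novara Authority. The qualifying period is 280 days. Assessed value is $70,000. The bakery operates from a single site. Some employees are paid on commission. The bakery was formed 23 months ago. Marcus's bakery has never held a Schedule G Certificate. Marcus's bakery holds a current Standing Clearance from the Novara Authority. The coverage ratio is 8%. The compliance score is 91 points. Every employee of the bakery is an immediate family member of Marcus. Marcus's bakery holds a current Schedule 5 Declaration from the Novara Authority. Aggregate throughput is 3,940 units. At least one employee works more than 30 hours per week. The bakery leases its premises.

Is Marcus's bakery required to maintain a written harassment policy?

Exception (a) does not apply: some employees are paid on commission.
Exception (b) does not apply: the Schedule G Certificate is not current.
Exception (c): every employee is an immediate family member; the qualifying period is 280 days, below the 310 days limit — every condition holds. Considering the limiting provisions: (h) would limit (c) — a current Tier B Clearance is held — but (i) sets (h) aside: (i) is triggered — the bakery is classified under the construction sector. (j) is engaged (the compliance score is 91 points, below the 99 points limit), but is displaced by (k): (k) operates against (j): aggregate throughput is 3,940 units, under the 4,170 units limit. (l) is engaged (a current Schedule 5 Declaration is held), but is displaced by (m): (m) operates against (l): the reportable unit count is 39, meeting the 35 threshold. Exception (c) stands.
Exception (d): a current Standing Clearance is held; a current General Approval is held — every condition holds. Turning to paragraph (n): (n) operates against (d): at least one employee exceeds 30 hours/week. Exception (d) does not apply.
Exception (e) does not apply: there is no Annual Certificate in force.

No — exception (c) applies; Marcus's bakery is not required to maintain a written harassment policy.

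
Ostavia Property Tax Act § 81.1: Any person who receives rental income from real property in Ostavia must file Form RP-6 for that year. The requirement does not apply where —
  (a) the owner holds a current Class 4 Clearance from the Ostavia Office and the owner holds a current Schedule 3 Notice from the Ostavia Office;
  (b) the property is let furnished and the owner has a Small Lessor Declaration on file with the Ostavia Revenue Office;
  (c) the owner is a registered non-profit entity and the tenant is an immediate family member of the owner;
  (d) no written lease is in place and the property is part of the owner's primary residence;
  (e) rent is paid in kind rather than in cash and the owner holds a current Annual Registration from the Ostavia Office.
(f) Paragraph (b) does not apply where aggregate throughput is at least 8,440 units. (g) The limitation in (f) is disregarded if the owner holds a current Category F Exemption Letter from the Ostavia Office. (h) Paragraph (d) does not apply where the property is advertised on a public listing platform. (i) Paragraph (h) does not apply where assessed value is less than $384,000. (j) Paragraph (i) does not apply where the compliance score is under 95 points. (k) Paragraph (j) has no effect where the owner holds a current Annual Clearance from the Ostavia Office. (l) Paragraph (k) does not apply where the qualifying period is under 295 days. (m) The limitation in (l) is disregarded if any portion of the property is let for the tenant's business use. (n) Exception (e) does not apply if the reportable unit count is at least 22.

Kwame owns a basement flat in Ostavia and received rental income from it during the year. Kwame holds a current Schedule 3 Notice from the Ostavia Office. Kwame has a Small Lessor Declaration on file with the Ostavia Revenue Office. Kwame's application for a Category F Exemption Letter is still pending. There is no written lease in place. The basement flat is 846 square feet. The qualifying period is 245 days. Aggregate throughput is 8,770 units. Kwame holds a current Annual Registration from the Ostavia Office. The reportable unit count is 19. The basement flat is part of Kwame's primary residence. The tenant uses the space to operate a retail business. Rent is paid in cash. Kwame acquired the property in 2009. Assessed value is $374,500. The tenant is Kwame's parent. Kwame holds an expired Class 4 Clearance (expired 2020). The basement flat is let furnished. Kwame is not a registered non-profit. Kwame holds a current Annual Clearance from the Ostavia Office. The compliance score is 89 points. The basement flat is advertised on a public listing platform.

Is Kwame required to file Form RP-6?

No — exception (d) applies; Kwame is not required to file Form RP-6.

Exception (a) fails — there is no Class 4 Clearance in force.
Exception (b)'s conditions are all satisfied: the property is let furnished; a Small Lessor Declaration is on file. But applying paragraphs (f)–(g): (f) operates against (b): aggregate throughput is 8,770 units, meeting the 8,440 units threshold. (g) does not operate here (there is no Category F Exemption Letter in force), so (f) stands. (b) is therefore removed.
Exception (c) does not apply: Kwame is not a registered non-profit.
All of (d)'s requirements are met (there is no written lease; the basement flat is part of the primary residence). Considering the limiting provisions: (h) would limit (d) — the property is publicly advertised — but (i) sets (h) aside: (i) is triggered — assessed value is $374,500, less than the $384,000 limit. (j) would limit (i) — the compliance score is 89 points, under the 95 points limit — but (k) sets (j) aside: (k) is triggered — a current Annual Clearance is held. (l) applies (the qualifying period is 245 days, under the 295 days limit), but is overridden by (m): (m) applies — the space is let for business use. So (d) applies.
Exception (e) fails — rent is paid in cash.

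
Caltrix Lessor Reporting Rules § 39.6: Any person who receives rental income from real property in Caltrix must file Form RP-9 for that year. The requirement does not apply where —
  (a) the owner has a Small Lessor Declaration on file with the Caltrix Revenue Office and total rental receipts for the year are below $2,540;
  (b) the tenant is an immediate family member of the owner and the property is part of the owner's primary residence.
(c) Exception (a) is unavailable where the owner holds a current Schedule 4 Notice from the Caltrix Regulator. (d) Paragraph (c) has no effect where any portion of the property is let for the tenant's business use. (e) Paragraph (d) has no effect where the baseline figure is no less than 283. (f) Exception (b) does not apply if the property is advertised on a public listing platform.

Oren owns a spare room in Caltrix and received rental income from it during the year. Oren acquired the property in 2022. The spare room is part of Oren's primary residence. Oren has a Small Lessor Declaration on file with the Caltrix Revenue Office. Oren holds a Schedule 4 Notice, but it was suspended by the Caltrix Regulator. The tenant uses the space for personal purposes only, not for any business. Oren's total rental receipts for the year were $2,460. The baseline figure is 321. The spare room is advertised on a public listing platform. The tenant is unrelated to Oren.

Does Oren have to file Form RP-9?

All of (a)'s requirements are met (a Small Lessor Declaration is on file; total rental receipts for the year are $2,460, below the $2,540 limit). Under paragraphs (c)–(e): (c) does not operate here — no current Schedule 4 Notice is held. So (a) applies.
Exception (b) does not apply: the tenant is unrelated to the owner.

No — exception (a) applies; Oren is not required to file Form RP-9.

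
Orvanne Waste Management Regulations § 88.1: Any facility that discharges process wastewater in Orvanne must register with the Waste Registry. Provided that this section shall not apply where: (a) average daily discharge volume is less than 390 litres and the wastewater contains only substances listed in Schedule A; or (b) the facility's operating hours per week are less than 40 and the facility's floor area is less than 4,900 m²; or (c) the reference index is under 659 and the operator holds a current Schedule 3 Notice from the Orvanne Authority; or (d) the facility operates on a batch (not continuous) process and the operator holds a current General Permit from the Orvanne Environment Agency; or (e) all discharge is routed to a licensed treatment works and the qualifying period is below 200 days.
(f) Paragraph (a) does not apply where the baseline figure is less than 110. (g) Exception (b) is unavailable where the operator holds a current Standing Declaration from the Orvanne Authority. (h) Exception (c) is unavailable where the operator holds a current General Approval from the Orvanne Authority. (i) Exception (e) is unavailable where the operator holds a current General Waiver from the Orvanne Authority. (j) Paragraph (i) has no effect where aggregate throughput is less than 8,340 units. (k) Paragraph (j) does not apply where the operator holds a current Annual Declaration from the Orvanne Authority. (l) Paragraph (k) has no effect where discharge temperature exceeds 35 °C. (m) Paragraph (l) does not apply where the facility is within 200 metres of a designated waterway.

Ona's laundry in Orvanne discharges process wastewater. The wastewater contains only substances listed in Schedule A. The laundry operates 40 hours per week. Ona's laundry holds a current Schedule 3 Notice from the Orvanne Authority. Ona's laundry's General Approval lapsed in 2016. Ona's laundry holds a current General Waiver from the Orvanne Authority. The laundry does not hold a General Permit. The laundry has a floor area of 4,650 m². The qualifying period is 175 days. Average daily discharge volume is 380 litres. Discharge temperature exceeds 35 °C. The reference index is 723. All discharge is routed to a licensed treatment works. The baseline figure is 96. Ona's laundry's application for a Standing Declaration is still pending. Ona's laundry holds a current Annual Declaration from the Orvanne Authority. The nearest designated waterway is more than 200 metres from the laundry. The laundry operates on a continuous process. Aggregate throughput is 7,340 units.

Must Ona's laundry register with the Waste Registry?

No — exception (e) applies; Ona's laundry is not required to register with the Waste Registry.

Exception (a)'s conditions are all satisfied: average daily discharge volume is 380 litres, less than the 390 litres limit; the wastewater is Schedule-A-only. Turning to paragraph (f): (f) is engaged — the baseline figure is 96, less than the 110 limit. Exception (a) does not apply.
Exception (b) requires that the facility's operating hours per week are less than 40; but the facility's operating hours per week are 40, not less than 40, so (b) is unavailable.
Exception (c) does not apply: the reference index is 723, not under 659.
Exception (d) does not apply: the facility operates on a continuous process.
All of (e)'s requirements are met (discharge is routed to a licensed treatment works; the qualifying period is 175 days, below the 200 days limit). As to paragraphs (i)–(m): (i) would limit (e) — a current General Waiver is held — but (j) sets (i) aside: (j) operates against (i): aggregate throughput is 7,340 units, less than the 8,340 units limit. (k) would limit (j) — a current Annual Declaration is held — but (l) sets (k) aside: (l) operates against (k): discharge temperature exceeds 35 °C. (m) is not triggered (the laundry is more than 200 m from any designated waterway), so (l) stands. So (e) applies.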